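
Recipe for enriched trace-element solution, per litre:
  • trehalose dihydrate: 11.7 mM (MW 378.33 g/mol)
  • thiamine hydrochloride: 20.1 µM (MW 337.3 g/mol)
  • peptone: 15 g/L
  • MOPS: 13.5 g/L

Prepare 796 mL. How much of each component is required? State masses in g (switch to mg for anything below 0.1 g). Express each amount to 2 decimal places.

Working volume: 796 mL = 0.796 L.
trehalose dihydrate: 11.7 mmol/L × 378.33 g/mol × 0.796 L ÷ 1000 = 3.52 g
thiamine hydrochloride: 20.1 µmol/L × 337.3 g/mol × 0.796 L ÷ 1000 = 5.40 mg
peptone: 15 g/L × 0.796 L = 11.94 g
MOPS: 13.5 g/L × 0.796 L = 10.75 g

trehalose dihydrate 3.52 g; thiamine hydrochloride 5.40 mg; peptone 11.94 g; MOPS 10.75 g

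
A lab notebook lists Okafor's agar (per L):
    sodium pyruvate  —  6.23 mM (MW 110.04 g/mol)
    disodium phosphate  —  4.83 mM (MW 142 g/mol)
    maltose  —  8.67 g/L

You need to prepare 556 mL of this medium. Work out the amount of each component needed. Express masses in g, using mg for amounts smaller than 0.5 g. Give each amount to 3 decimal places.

Scale factor relative to 1 L: 0.556.
sodium pyruvate: 6.23 mmol/L × 110.04 mg/mmol × 0.556 L = 381.165 mg
disodium phosphate: 4.83 mmol/L × 142 mg/mmol × 0.556 L = 381.338 mg
maltose: 8.67 g/L × 0.556 L = 4.821 g

sodium pyruvate 381.165 mg; disodium phosphate 381.338 mg; maltose 4.821 g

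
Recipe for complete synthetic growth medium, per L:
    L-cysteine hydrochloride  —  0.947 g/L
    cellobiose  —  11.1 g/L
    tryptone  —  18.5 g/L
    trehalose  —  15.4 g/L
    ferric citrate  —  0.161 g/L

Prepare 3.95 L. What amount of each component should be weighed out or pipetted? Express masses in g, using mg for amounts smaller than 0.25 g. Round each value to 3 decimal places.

Working volume: 3.95 L.
L-cysteine hydrochloride: 0.947 g/L × 3.95 L = 3.741 g
cellobiose: 11.1 g/L × 3.95 L = 43.845 g
tryptone: 18.5 g/L × 3.95 L = 73.075 g
trehalose: 15.4 g/L × 3.95 L = 60.830 g
ferric citrate: 0.161 g/L × 3.95 L = 0.636 g

L-cysteine hydrochloride 3.741 g; cellobiose 43.845 g; tryptone 73.075 g; trehalose 60.830 g; ferric citrate 0.636 g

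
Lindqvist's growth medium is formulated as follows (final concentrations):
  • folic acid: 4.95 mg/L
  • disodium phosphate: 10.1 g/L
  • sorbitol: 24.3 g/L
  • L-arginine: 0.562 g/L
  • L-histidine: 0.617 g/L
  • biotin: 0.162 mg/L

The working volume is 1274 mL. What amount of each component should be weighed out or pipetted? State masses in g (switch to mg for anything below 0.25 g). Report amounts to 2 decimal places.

folic acid 6.31 mg; disodium phosphate 12.87 g; sorbitol 30.96 g; L-arginine 0.72 g; L-histidine 0.79 g; biotin 0.21 mg

Target volume = 1274 mL = 1.274 L.
folic acid: 4.95 mg/L × 1.274 L = 6.31 mg
disodium phosphate: 10.1 g/L × 1.274 L = 12.87 g
sorbitol: 24.3 g/L × 1.274 L = 30.96 g
L-arginine: 0.562 g/L × 1.274 L = 0.72 g
L-histidine: 0.617 g/L × 1.274 L = 0.79 g
biotin: 0.162 mg/L × 1.274 L = 0.21 mg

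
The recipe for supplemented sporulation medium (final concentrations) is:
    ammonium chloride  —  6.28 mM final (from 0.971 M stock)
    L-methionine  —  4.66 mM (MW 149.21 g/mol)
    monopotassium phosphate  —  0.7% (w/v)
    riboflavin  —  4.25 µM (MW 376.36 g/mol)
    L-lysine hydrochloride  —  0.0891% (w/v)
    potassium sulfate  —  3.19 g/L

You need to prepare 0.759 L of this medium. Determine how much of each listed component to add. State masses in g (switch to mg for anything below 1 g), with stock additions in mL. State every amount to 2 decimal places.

ammonium chloride 4.91 mL; L-methionine 527.75 mg; monopotassium phosphate 5.31 g; riboflavin 1.21 mg; L-lysine hydrochloride 676.27 mg; potassium sulfate 2.42 g

Working volume: 0.759 L.
ammonium chloride: C1V1 = C2V2 → 6.28 mM × 759 mL ÷ 971 mM = 4.91 mL
L-methionine: 4.66 mmol/L × 149.21 mg/mmol × 0.759 L = 527.75 mg
monopotassium phosphate: 0.7% w/v = 7 g/L → 7 × 0.759 L = 5.31 g
riboflavin: 4.25 µmol/L × 376.36 g/mol × 0.759 L ÷ 1000 = 1.21 mg
L-lysine hydrochloride: 0.0891 g per 100 mL × 759 mL ÷ 100 = 0.676269 g = 676.27 mg
potassium sulfate: 3.19 g/L × 0.759 L = 2.42 g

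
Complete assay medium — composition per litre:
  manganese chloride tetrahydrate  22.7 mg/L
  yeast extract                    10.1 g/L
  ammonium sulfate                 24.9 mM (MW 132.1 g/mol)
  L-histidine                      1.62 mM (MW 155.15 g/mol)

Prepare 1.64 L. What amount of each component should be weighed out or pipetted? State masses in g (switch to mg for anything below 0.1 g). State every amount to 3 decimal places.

manganese chloride tetrahydrate 37.228 mg; yeast extract 16.564 g; ammonium sulfate 5.394 g; L-histidine 0.412 g

Scale factor relative to 1 L: 1.64.
manganese chloride tetrahydrate: 22.7 mg/L × 1.64 L = 37.228 mg
yeast extract: 10.1 g/L × 1.64 L = 16.564 g
ammonium sulfate: 24.9 mmol/L × 132.1 g/mol × 1.64 L ÷ 1000 = 5.394 g
L-histidine: 1.62 mmol/L × 155.15 g/mol × 1.64 L ÷ 1000 = 0.412 g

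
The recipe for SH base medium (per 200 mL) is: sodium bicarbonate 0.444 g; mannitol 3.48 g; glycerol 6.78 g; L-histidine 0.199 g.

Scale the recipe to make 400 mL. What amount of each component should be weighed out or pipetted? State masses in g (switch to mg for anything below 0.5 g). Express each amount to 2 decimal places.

Scale factor = 400 mL / 200 mL = 2.
sodium bicarbonate: 0.444 g × (400 mL / 200 mL) = 0.89 g
mannitol: 3.48 g × (400 mL / 200 mL) = 6.96 g
glycerol: 6.78 g × (400 mL / 200 mL) = 13.56 g
L-histidine: 0.199 g × (400 mL / 200 mL) = 0.398 g = 398.00 mg

sodium bicarbonate 0.89 g; mannitol 6.96 g; glycerol 13.56 g; L-histidine 398.00 mg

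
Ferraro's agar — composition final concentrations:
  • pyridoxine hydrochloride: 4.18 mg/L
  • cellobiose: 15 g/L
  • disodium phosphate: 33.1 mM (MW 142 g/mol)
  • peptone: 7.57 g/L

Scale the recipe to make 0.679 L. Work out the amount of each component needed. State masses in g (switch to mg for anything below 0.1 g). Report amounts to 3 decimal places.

Working volume: 0.679 L.
pyridoxine hydrochloride: 4.18 mg/L × 0.679 L = 2.838 mg
cellobiose: 15 g/L × 0.679 L = 10.185 g
disodium phosphate: 33.1 mmol/L × 142 g/mol × 0.679 L ÷ 1000 = 3.191 g
peptone: 7.57 g/L × 0.679 L = 5.140 g

pyridoxine hydrochloride 2.838 mg; cellobiose 10.185 g; disodium phosphate 3.191 g; peptone 5.140 g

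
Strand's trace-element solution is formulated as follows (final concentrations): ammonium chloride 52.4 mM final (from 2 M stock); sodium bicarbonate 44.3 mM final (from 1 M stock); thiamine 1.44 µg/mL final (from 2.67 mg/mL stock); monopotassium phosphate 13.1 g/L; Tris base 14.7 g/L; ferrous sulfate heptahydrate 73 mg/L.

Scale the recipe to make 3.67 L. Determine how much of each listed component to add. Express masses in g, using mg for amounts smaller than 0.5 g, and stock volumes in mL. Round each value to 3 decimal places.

ammonium chloride 96.154 mL; sodium bicarbonate 162.581 mL; thiamine 1.979 mL; monopotassium phosphate 48.077 g; Tris base 53.949 g; ferrous sulfate heptahydrate 267.910 mg

Working volume: 3.67 L.
ammonium chloride: C1V1 = C2V2 → 52.4 mM × 3670 mL ÷ 2000 mM = 96.154 mL
sodium bicarbonate: V = C2·V2/C1 = 44.3 mM × 3670 mL ÷ 1000 mM = 162.581 mL
thiamine: C1V1 = C2V2 → 1.44 µg/mL × 3670 mL ÷ 2670 µg/mL = 1.979 mL
monopotassium phosphate: 13.1 g/L × 3.67 L = 48.077 g
Tris base: 14.7 g/L × 3.67 L = 53.949 g
ferrous sulfate heptahydrate: 73 mg/L × 3.67 L = 267.910 mg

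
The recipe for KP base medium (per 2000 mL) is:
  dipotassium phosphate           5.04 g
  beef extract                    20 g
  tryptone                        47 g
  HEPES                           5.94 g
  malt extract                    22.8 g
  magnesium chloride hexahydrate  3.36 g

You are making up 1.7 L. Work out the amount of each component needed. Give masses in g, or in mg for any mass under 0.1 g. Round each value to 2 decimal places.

dipotassium phosphate 4.28 g; beef extract 17.00 g; tryptone 39.95 g; HEPES 5.05 g; malt extract 19.38 g; magnesium chloride hexahydrate 2.86 g

Ratio of target to recipe volume: 1700 / 2000 = 0.85.
dipotassium phosphate: 5.04 g × (1700 mL / 2000 mL) = 4.28 g
beef extract: 20 g × (1700 mL / 2000 mL) = 17.00 g
tryptone: 47 g × (1700 mL / 2000 mL) = 39.95 g
HEPES: 5.94 g × (1700 mL / 2000 mL) = 5.05 g
malt extract: 22.8 g × (1700 mL / 2000 mL) = 19.38 g
magnesium chloride hexahydrate: 3.36 g × (1700 mL / 2000 mL) = 2.86 g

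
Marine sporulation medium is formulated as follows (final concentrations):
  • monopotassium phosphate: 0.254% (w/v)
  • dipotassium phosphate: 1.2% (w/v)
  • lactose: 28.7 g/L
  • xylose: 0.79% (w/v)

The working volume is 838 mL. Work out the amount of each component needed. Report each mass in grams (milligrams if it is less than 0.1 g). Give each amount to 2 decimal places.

monopotassium phosphate 2.13 g; dipotassium phosphate 10.06 g; lactose 24.05 g; xylose 6.62 g

Target volume = 838 mL = 0.838 L.
monopotassium phosphate: 0.254% w/v = 2.54 g/L → 2.54 × 0.838 L = 2.13 g
dipotassium phosphate: 1.2% w/v = 12 g/L → 12 × 0.838 L = 10.06 g
lactose: 28.7 g/L × 0.838 L = 24.05 g
xylose: 0.79 g per 100 mL × 838 mL ÷ 100 = 6.62 g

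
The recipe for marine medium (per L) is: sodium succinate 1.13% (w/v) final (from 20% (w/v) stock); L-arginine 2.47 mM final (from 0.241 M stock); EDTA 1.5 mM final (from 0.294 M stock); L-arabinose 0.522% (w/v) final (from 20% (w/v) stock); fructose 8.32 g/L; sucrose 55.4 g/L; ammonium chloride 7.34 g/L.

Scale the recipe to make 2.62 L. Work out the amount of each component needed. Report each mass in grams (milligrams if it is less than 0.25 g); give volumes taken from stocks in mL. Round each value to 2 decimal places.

Working volume: 2.62 L.
sodium succinate: C1V1 = C2V2 → 1.13% ÷ 20% × 2620 mL = 148.03 mL
L-arginine: dilute stock: 2.47 mM × 2620 mL ÷ 241 mM = 26.85 mL
EDTA: V = C2·V2/C1 = 1.5 mM × 2620 mL ÷ 294 mM = 13.37 mL
L-arabinose: dilute stock: 0.522% ÷ 20% × 2620 mL = 68.38 mL
fructose: 8.32 g/L × 2.62 L = 21.80 g
sucrose: 55.4 g/L × 2.62 L = 145.15 g
ammonium chloride: 7.34 g/L × 2.62 L = 19.23 g

sodium succinate 148.03 mL; L-arginine 26.85 mL; EDTA 13.37 mL; L-arabinose 68.38 mL; fructose 21.80 g; sucrose 145.15 g; ammonium chloride 19.23 g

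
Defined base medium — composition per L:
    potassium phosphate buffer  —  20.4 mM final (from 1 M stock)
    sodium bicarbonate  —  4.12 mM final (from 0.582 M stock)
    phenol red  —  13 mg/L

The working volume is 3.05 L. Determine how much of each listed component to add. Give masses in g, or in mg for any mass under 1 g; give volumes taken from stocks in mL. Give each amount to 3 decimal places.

Scale factor relative to 1 L: 3.05.
potassium phosphate buffer: V = C2·V2/C1 = 20.4 mM × 3050 mL ÷ 1000 mM = 62.220 mL
sodium bicarbonate: C1V1 = C2V2 → 4.12 mM × 3050 mL ÷ 582 mM = 21.591 mL
phenol red: 13 mg/L × 3.05 L = 39.650 mg

potassium phosphate buffer 62.220 mL; sodium bicarbonate 21.591 mL; phenol red 39.650 mg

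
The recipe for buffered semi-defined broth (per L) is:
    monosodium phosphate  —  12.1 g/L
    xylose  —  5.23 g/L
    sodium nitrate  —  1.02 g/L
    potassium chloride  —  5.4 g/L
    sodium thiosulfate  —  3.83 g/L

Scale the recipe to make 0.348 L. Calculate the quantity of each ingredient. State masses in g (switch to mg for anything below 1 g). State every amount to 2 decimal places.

Scale factor relative to 1 L: 0.348.
monosodium phosphate: 12.1 g/L × 0.348 L = 4.21 g
xylose: 5.23 g/L × 0.348 L = 1.82 g
sodium nitrate: 1.02 g/L × 0.348 L = 0.35496 g = 354.96 mg
potassium chloride: 5.4 g/L × 0.348 L = 1.88 g
sodium thiosulfate: 3.83 g/L × 0.348 L = 1.33 g

monosodium phosphate 4.21 g; xylose 1.82 g; sodium nitrate 354.96 mg; potassium chloride 1.88 g; sodium thiosulfate 1.33 g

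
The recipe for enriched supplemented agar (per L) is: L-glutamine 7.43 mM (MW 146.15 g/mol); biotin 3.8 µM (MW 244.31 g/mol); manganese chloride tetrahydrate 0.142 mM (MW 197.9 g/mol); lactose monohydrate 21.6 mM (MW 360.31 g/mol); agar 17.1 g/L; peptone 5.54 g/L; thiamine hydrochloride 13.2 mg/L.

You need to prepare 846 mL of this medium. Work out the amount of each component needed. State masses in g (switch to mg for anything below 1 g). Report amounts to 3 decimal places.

L-glutamine 918.667 mg; biotin 0.785 mg; manganese chloride tetrahydrate 23.774 mg; lactose monohydrate 6.584 g; agar 14.467 g; peptone 4.687 g; thiamine hydrochloride 11.167 mg

Target volume = 846 mL = 0.846 L.
L-glutamine: 7.43 mmol/L × 146.15 mg/mmol × 0.846 L = 918.667 mg
biotin: 3.8 µmol/L × 244.31 g/mol × 0.846 L ÷ 1000 = 0.785 mg
manganese chloride tetrahydrate: 0.142 mmol/L × 197.9 mg/mmol × 0.846 L = 23.774 mg
lactose monohydrate: 21.6 mmol/L × 360.31 g/mol × 0.846 L ÷ 1000 = 6.584 g
agar: 17.1 g/L × 0.846 L = 14.467 g
peptone: 5.54 g/L × 0.846 L = 4.687 g
thiamine hydrochloride: 13.2 mg/L × 0.846 L = 11.167 mg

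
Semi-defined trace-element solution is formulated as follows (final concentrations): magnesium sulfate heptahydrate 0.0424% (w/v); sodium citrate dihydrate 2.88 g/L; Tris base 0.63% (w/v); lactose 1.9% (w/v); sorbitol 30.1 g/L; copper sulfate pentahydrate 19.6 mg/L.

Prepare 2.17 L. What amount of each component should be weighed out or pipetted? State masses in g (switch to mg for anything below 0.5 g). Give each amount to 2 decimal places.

Scale factor relative to 1 L: 2.17.
magnesium sulfate heptahydrate: 0.0424% w/v = 0.424 g/L → 0.424 × 2.17 L = 0.92 g
sodium citrate dihydrate: 2.88 g/L × 2.17 L = 6.25 g
Tris base: 0.63 g per 100 mL × 2170 mL ÷ 100 = 13.67 g
lactose: 1.9% w/v = 19 g/L → 19 × 2.17 L = 41.23 g
sorbitol: 30.1 g/L × 2.17 L = 65.32 g
copper sulfate pentahydrate: 19.6 mg/L × 2.17 L = 42.53 mg

magnesium sulfate heptahydrate 0.92 g; sodium citrate dihydrate 6.25 g; Tris base 13.67 g; lactose 41.23 g; sorbitol 65.32 g; copper sulfate pentahydrate 42.53 mg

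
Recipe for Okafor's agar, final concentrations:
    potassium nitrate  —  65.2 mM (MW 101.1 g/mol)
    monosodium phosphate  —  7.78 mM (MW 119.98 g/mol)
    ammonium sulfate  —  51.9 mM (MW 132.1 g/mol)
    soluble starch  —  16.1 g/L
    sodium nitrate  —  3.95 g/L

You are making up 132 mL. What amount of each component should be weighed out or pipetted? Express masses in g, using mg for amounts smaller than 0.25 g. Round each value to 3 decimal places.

potassium nitrate 0.870 g; monosodium phosphate 123.215 mg; ammonium sulfate 0.905 g; soluble starch 2.125 g; sodium nitrate 0.521 g

Working volume: 132 mL = 0.132 L.
potassium nitrate: 65.2 mmol/L × 101.1 g/mol × 0.132 L ÷ 1000 = 0.870 g
monosodium phosphate: 7.78 mmol/L × 119.98 mg/mmol × 0.132 L = 123.215 mg
ammonium sulfate: 51.9 mmol/L × 132.1 g/mol × 0.132 L ÷ 1000 = 0.905 g
soluble starch: 16.1 g/L × 0.132 L = 2.125 g
sodium nitrate: 3.95 g/L × 0.132 L = 0.521 g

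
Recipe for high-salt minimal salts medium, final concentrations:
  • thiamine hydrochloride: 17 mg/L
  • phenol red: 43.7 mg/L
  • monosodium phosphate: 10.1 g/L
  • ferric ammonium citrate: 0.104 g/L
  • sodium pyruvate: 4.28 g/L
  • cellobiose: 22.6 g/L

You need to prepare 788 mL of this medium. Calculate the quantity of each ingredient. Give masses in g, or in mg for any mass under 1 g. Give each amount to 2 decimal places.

Working volume: 788 mL = 0.788 L.
thiamine hydrochloride: 17 mg/L × 0.788 L = 13.40 mg
phenol red: 43.7 mg/L × 0.788 L = 34.44 mg
monosodium phosphate: 10.1 g/L × 0.788 L = 7.96 g
ferric ammonium citrate: 0.104 g/L × 0.788 L = 0.081952 g = 81.95 mg
sodium pyruvate: 4.28 g/L × 0.788 L = 3.37 g
cellobiose: 22.6 g/L × 0.788 L = 17.81 g

thiamine hydrochloride 13.40 mg; phenol red 34.44 mg; monosodium phosphate 7.96 g; ferric ammonium citrate 81.95 mg; sodium pyruvate 3.37 g; cellobiose 17.81 g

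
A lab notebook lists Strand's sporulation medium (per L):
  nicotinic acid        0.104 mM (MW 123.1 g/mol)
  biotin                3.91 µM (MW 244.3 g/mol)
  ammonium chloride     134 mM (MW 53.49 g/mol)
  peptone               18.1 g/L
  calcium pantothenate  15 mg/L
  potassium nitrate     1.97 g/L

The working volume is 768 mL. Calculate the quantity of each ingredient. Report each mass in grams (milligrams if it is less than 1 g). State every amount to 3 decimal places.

Target volume = 768 mL = 0.768 L.
nicotinic acid: 0.104 mmol/L × 123.1 mg/mmol × 0.768 L = 9.832 mg
biotin: 3.91 µmol/L × 244.3 g/mol × 0.768 L ÷ 1000 = 0.734 mg
ammonium chloride: 134 mmol/L × 53.49 g/mol × 0.768 L ÷ 1000 = 5.505 g
peptone: 18.1 g/L × 0.768 L = 13.901 g
calcium pantothenate: 15 mg/L × 0.768 L = 11.520 mg
potassium nitrate: 1.97 g/L × 0.768 L = 1.513 g

nicotinic acid 9.832 mg; biotin 0.734 mg; ammonium chloride 5.505 g; peptone 13.901 g; calcium pantothenate 11.520 mg; potassium nitrate 1.513 g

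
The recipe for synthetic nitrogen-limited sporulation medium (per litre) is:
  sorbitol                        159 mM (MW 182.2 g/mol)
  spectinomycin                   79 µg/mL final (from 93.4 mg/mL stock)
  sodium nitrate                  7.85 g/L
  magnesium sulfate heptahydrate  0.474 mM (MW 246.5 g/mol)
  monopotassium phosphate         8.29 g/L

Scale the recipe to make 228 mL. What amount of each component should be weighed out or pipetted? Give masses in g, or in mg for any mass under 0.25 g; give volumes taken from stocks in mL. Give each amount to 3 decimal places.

Working volume: 228 mL = 0.228 L.
sorbitol: 159 mmol/L × 182.2 g/mol × 0.228 L ÷ 1000 = 6.605 g
spectinomycin: C1V1 = C2V2 → 79 µg/mL × 228 mL ÷ 93400 µg/mL = 0.193 mL
sodium nitrate: 7.85 g/L × 0.228 L = 1.790 g
magnesium sulfate heptahydrate: 0.474 mmol/L × 246.5 mg/mmol × 0.228 L = 26.640 mg
monopotassium phosphate: 8.29 g/L × 0.228 L = 1.890 g

sorbitol 6.605 g; spectinomycin 0.193 mL; sodium nitrate 1.790 g; magnesium sulfate heptahydrate 26.640 mg; monopotassium phosphate 1.890 g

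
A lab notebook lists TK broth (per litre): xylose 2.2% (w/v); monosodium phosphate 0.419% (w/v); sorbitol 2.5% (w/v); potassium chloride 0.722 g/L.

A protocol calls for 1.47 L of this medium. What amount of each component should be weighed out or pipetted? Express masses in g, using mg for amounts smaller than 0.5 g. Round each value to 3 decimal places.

xylose 32.340 g; monosodium phosphate 6.159 g; sorbitol 36.750 g; potassium chloride 1.061 g

Scale factor relative to 1 L: 1.47.
xylose: 2.2 g per 100 mL × 1470 mL ÷ 100 = 32.340 g
monosodium phosphate: 0.419% w/v = 4.19 g/L → 4.19 × 1.47 L = 6.159 g
sorbitol: 2.5% w/v = 25 g/L → 25 × 1.47 L = 36.750 g
potassium chloride: 0.722 g/L × 1.47 L = 1.061 g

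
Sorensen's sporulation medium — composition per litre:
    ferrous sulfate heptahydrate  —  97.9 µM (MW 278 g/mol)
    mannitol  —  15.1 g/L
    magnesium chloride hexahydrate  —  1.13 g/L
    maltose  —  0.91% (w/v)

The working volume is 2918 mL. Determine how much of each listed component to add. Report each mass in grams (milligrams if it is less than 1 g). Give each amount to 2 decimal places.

ferrous sulfate heptahydrate 79.42 mg; mannitol 44.06 g; magnesium chloride hexahydrate 3.30 g; maltose 26.55 g

Scale factor relative to 1 L: 2.918.
ferrous sulfate heptahydrate: 97.9 µmol/L × 278 g/mol × 2.918 L ÷ 1000 = 79.42 mg
mannitol: 15.1 g/L × 2.918 L = 44.06 g
magnesium chloride hexahydrate: 1.13 g/L × 2.918 L = 3.30 g
maltose: 0.91 g per 100 mL × 2918 mL ÷ 100 = 26.55 g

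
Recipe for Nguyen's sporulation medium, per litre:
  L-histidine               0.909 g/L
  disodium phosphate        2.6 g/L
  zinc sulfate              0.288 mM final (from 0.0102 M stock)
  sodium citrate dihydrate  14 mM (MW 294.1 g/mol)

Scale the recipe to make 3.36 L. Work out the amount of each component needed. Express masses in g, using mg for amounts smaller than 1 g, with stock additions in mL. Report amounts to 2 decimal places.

L-histidine 3.05 g; disodium phosphate 8.74 g; zinc sulfate 94.87 mL; sodium citrate dihydrate 13.83 g

Scale factor relative to 1 L: 3.36.
L-histidine: 0.909 g/L × 3.36 L = 3.05 g
disodium phosphate: 2.6 g/L × 3.36 L = 8.74 g
zinc sulfate: C1V1 = C2V2 → 0.288 mM × 3360 mL ÷ 10.2 mM = 94.87 mL
sodium citrate dihydrate: 14 mmol/L × 294.1 g/mol × 3.36 L ÷ 1000 = 13.83 g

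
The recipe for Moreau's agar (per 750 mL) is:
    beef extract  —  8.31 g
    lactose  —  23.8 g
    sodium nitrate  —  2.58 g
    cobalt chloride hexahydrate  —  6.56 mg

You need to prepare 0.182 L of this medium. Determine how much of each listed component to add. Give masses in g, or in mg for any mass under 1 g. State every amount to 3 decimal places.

Ratio of target to recipe volume: 182 / 750 = 0.242667.
beef extract: 8.31 g × (182 mL / 750 mL) = 2.017 g
lactose: 23.8 g × (182 mL / 750 mL) = 5.775 g
sodium nitrate: 2.58 g × (182 mL / 750 mL) = 0.62608 g = 626.080 mg
cobalt chloride hexahydrate: 6.56 mg × (182 mL / 750 mL) = 1.592 mg

beef extract 2.017 g; lactose 5.775 g; sodium nitrate 626.080 mg; cobalt chloride hexahydrate 1.592 mg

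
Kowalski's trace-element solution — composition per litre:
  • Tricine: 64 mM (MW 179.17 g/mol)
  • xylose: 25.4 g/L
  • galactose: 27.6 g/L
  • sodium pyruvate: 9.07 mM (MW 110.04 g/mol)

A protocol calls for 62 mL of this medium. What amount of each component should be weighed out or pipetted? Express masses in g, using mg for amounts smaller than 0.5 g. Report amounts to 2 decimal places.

Target volume = 62 mL = 0.062 L.
Tricine: 64 mmol/L × 179.17 g/mol × 0.062 L ÷ 1000 = 0.71 g
xylose: 25.4 g/L × 0.062 L = 1.57 g
galactose: 27.6 g/L × 0.062 L = 1.71 g
sodium pyruvate: 9.07 mmol/L × 110.04 mg/mmol × 0.062 L = 61.88 mg

Tricine 0.71 g; xylose 1.57 g; galactose 1.71 g; sodium pyruvate 61.88 mg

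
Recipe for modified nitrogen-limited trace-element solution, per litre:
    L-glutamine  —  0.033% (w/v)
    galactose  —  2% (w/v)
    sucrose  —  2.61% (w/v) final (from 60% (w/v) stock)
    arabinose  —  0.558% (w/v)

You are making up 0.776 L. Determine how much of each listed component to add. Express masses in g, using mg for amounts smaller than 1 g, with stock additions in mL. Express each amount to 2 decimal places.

L-glutamine 256.08 mg; galactose 15.52 g; sucrose 33.76 mL; arabinose 4.33 g

Scale factor relative to 1 L: 0.776.
L-glutamine: 0.033% w/v = 0.33 g/L → 0.33 × 0.776 L = 0.25608 g = 256.08 mg
galactose: 2 g per 100 mL × 776 mL ÷ 100 = 15.52 g
sucrose: V = C2·V2/C1 = 2.61% ÷ 60% × 776 mL = 33.76 mL
arabinose: 0.558 g per 100 mL × 776 mL ÷ 100 = 4.33 g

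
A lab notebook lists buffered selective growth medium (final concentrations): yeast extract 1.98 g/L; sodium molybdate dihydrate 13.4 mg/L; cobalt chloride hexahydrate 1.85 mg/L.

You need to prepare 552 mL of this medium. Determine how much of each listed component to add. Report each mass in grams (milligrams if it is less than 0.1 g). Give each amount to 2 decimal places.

Working volume: 552 mL = 0.552 L.
yeast extract: 1.98 g/L × 0.552 L = 1.09 g
sodium molybdate dihydrate: 13.4 mg/L × 0.552 L = 7.40 mg
cobalt chloride hexahydrate: 1.85 mg/L × 0.552 L = 1.02 mg

yeast extract 1.09 g; sodium molybdate dihydrate 7.40 mg; cobalt chloride hexahydrate 1.02 mg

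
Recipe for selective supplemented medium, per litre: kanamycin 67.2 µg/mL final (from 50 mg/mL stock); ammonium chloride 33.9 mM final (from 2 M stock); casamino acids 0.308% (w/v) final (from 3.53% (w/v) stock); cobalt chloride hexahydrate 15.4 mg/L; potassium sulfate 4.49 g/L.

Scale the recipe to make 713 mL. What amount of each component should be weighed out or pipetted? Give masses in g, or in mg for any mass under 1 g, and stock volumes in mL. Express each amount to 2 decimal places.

kanamycin 0.96 mL; ammonium chloride 12.09 mL; casamino acids 62.21 mL; cobalt chloride hexahydrate 10.98 mg; potassium sulfate 3.20 g

Target volume = 713 mL = 0.713 L.
kanamycin: V = C2·V2/C1 = 67.2 µg/mL × 713 mL ÷ 50000 µg/mL = 0.96 mL
ammonium chloride: V = C2·V2/C1 = 33.9 mM × 713 mL ÷ 2000 mM = 12.09 mL
casamino acids: C1V1 = C2V2 → 0.308% ÷ 3.53% × 713 mL = 62.21 mL
cobalt chloride hexahydrate: 15.4 mg/L × 0.713 L = 10.98 mg
potassium sulfate: 4.49 g/L × 0.713 L = 3.20 g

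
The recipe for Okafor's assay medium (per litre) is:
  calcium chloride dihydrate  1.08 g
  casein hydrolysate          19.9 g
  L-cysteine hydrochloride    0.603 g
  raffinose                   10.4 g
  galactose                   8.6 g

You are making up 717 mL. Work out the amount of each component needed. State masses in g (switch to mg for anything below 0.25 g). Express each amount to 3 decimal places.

Ratio of target to recipe volume: 717 / 1000 = 0.717.
calcium chloride dihydrate: 1.08 g × (717 mL / 1000 mL) = 0.774 g
casein hydrolysate: 19.9 g × (717 mL / 1000 mL) = 14.268 g
L-cysteine hydrochloride: 0.603 g × (717 mL / 1000 mL) = 0.432 g
raffinose: 10.4 g × (717 mL / 1000 mL) = 7.457 g
galactose: 8.6 g × (717 mL / 1000 mL) = 6.166 g

calcium chloride dihydrate 0.774 g; casein hydrolysate 14.268 g; L-cysteine hydrochloride 0.432 g; raffinose 7.457 g; galactose 6.166 g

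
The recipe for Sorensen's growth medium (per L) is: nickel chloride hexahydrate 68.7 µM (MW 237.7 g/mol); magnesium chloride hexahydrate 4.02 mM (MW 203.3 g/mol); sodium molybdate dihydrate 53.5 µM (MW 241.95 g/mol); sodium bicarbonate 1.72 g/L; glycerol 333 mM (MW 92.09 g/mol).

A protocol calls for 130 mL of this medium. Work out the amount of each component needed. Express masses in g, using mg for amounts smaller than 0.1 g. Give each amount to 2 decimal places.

nickel chloride hexahydrate 2.12 mg; magnesium chloride hexahydrate 0.11 g; sodium molybdate dihydrate 1.68 mg; sodium bicarbonate 0.22 g; glycerol 3.99 g

Working volume: 130 mL = 0.13 L.
nickel chloride hexahydrate: 68.7 µmol/L × 237.7 g/mol × 0.13 L ÷ 1000 = 2.12 mg
magnesium chloride hexahydrate: 4.02 mmol/L × 203.3 g/mol × 0.13 L ÷ 1000 = 0.11 g
sodium molybdate dihydrate: 53.5 µmol/L × 241.95 g/mol × 0.13 L ÷ 1000 = 1.68 mg
sodium bicarbonate: 1.72 g/L × 0.13 L = 0.22 g
glycerol: 333 mmol/L × 92.09 g/mol × 0.13 L ÷ 1000 = 3.99 g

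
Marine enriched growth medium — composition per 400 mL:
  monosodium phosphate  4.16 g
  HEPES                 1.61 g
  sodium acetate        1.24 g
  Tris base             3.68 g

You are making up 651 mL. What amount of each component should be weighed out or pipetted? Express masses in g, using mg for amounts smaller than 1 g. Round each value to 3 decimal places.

monosodium phosphate 6.770 g; HEPES 2.620 g; sodium acetate 2.018 g; Tris base 5.989 g

Ratio of target to recipe volume: 651 / 400 = 1.6275.
monosodium phosphate: 4.16 g × (651 mL / 400 mL) = 6.770 g
HEPES: 1.61 g × (651 mL / 400 mL) = 2.620 g
sodium acetate: 1.24 g × (651 mL / 400 mL) = 2.018 g
Tris base: 3.68 g × (651 mL / 400 mL) = 5.989 g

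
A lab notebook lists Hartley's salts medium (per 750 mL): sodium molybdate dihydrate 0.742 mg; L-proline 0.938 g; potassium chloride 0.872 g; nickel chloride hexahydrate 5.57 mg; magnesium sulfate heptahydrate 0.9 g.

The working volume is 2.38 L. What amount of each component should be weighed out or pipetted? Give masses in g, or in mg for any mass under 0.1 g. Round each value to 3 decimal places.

sodium molybdate dihydrate 2.355 mg; L-proline 2.977 g; potassium chloride 2.767 g; nickel chloride hexahydrate 17.675 mg; magnesium sulfate heptahydrate 2.856 g

Scale factor = 2380 mL / 750 mL = 3.17333.
sodium molybdate dihydrate: 0.742 mg × (2380 mL / 750 mL) = 2.355 mg
L-proline: 0.938 g × (2380 mL / 750 mL) = 2.977 g
potassium chloride: 0.872 g × (2380 mL / 750 mL) = 2.767 g
nickel chloride hexahydrate: 5.57 mg × (2380 mL / 750 mL) = 17.675 mg
magnesium sulfate heptahydrate: 0.9 g × (2380 mL / 750 mL) = 2.856 g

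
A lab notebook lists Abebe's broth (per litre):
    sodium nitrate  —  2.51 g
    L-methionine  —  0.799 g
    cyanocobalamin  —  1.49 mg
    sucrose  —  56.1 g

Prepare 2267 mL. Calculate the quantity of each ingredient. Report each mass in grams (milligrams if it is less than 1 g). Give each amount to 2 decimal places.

sodium nitrate 5.69 g; L-methionine 1.81 g; cyanocobalamin 3.38 mg; sucrose 127.18 g

Scale factor = 2267 mL / 1000 mL = 2.267.
sodium nitrate: 2.51 g × (2267 mL / 1000 mL) = 5.69 g
L-methionine: 0.799 g × (2267 mL / 1000 mL) = 1.81 g
cyanocobalamin: 1.49 mg × (2267 mL / 1000 mL) = 3.38 mg
sucrose: 56.1 g × (2267 mL / 1000 mL) = 127.18 g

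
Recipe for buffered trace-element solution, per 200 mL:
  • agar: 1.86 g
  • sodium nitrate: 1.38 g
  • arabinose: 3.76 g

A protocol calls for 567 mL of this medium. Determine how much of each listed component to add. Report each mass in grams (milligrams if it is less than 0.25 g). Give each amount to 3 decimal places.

agar 5.273 g; sodium nitrate 3.912 g; arabinose 10.660 g

Scale factor = 567 mL / 200 mL = 2.835.
agar: 1.86 g × (567 mL / 200 mL) = 5.273 g
sodium nitrate: 1.38 g × (567 mL / 200 mL) = 3.912 g
arabinose: 3.76 g × (567 mL / 200 mL) = 10.660 g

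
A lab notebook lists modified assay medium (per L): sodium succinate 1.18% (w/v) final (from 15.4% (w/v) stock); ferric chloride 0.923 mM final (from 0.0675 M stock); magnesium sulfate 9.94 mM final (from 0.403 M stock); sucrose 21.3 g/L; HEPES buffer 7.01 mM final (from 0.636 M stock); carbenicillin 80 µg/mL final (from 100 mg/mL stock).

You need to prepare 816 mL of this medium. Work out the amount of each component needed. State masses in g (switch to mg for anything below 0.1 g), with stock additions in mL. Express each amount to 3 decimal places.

sodium succinate 62.525 mL; ferric chloride 11.158 mL; magnesium sulfate 20.127 mL; sucrose 17.381 g; HEPES buffer 8.994 mL; carbenicillin 0.653 mL

Scale factor relative to 1 L: 0.816.
sodium succinate: dilute stock: 1.18% ÷ 15.4% × 816 mL = 62.525 mL
ferric chloride: V = C2·V2/C1 = 0.923 mM × 816 mL ÷ 67.5 mM = 11.158 mL
magnesium sulfate: dilute stock: 9.94 mM × 816 mL ÷ 403 mM = 20.127 mL
sucrose: 21.3 g/L × 0.816 L = 17.381 g
HEPES buffer: C1V1 = C2V2 → 7.01 mM × 816 mL ÷ 636 mM = 8.994 mL
carbenicillin: C1V1 = C2V2 → 80 µg/mL × 816 mL ÷ 100000 µg/mL = 0.653 mL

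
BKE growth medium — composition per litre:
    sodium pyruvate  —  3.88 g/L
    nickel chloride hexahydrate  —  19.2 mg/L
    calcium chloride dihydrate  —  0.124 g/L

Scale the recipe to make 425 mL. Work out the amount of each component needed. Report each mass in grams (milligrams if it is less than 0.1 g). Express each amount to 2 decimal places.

sodium pyruvate 1.65 g; nickel chloride hexahydrate 8.16 mg; calcium chloride dihydrate 52.70 mg

Target volume = 425 mL = 0.425 L.
sodium pyruvate: 3.88 g/L × 0.425 L = 1.65 g
nickel chloride hexahydrate: 19.2 mg/L × 0.425 L = 8.16 mg
calcium chloride dihydrate: 0.124 g/L × 0.425 L = 0.0527 g = 52.70 mg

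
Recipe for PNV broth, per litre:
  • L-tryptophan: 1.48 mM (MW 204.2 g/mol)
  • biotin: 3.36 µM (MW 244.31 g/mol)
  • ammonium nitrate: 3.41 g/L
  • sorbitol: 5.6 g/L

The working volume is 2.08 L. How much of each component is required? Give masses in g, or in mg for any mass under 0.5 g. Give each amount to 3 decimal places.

L-tryptophan 0.629 g; biotin 1.707 mg; ammonium nitrate 7.093 g; sorbitol 11.648 g

Working volume: 2.08 L.
L-tryptophan: 1.48 mmol/L × 204.2 g/mol × 2.08 L ÷ 1000 = 0.629 g
biotin: 3.36 µmol/L × 244.31 g/mol × 2.08 L ÷ 1000 = 1.707 mg
ammonium nitrate: 3.41 g/L × 2.08 L = 7.093 g
sorbitol: 5.6 g/L × 2.08 L = 11.648 g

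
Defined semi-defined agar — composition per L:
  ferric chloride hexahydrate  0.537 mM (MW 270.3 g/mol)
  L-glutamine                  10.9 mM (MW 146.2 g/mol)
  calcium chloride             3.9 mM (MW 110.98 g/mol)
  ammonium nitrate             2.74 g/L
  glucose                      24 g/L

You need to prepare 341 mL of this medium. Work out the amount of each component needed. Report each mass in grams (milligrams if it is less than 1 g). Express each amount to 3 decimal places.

Working volume: 341 mL = 0.341 L.
ferric chloride hexahydrate: 0.537 mmol/L × 270.3 mg/mmol × 0.341 L = 49.497 mg
L-glutamine: 10.9 mmol/L × 146.2 mg/mmol × 0.341 L = 543.411 mg
calcium chloride: 3.9 mmol/L × 110.98 mg/mmol × 0.341 L = 147.592 mg
ammonium nitrate: 2.74 g/L × 0.341 L = 0.93434 g = 934.340 mg
glucose: 24 g/L × 0.341 L = 8.184 g

ferric chloride hexahydrate 49.497 mg; L-glutamine 543.411 mg; calcium chloride 147.592 mg; ammonium nitrate 934.340 mg; glucose 8.184 g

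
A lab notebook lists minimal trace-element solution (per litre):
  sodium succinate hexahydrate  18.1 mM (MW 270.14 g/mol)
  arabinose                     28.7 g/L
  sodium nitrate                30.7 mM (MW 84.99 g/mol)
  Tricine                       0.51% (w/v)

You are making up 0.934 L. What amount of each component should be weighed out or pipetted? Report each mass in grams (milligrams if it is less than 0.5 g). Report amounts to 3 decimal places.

Scale factor relative to 1 L: 0.934.
sodium succinate hexahydrate: 18.1 mmol/L × 270.14 g/mol × 0.934 L ÷ 1000 = 4.567 g
arabinose: 28.7 g/L × 0.934 L = 26.806 g
sodium nitrate: 30.7 mmol/L × 84.99 g/mol × 0.934 L ÷ 1000 = 2.437 g
Tricine: 0.51 g per 100 mL × 934 mL ÷ 100 = 4.763 g

sodium succinate hexahydrate 4.567 g; arabinose 26.806 g; sodium nitrate 2.437 g; Tricine 4.763 g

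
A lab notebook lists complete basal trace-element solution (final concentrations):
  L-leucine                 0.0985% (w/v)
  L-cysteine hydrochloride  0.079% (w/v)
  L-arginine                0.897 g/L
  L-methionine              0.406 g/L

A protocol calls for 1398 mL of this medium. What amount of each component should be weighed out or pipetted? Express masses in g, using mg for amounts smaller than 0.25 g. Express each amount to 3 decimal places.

L-leucine 1.377 g; L-cysteine hydrochloride 1.104 g; L-arginine 1.254 g; L-methionine 0.568 g

Scale factor relative to 1 L: 1.398.
L-leucine: 0.0985% w/v = 0.985 g/L → 0.985 × 1.398 L = 1.377 g
L-cysteine hydrochloride: 0.079% w/v = 0.79 g/L → 0.79 × 1.398 L = 1.104 g
L-arginine: 0.897 g/L × 1.398 L = 1.254 g
L-methionine: 0.406 g/L × 1.398 L = 0.568 g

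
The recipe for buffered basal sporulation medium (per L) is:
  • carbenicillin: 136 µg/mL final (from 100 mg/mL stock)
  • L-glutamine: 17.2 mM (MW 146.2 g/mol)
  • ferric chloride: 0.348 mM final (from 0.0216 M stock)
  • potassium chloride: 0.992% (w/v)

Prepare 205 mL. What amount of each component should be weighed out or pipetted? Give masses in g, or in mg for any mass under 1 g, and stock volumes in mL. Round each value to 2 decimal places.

Target volume = 205 mL = 0.205 L.
carbenicillin: dilute stock: 136 µg/mL × 205 mL ÷ 100000 µg/mL = 0.28 mL
L-glutamine: 17.2 mmol/L × 146.2 mg/mmol × 0.205 L = 515.50 mg
ferric chloride: dilute stock: 0.348 mM × 205 mL ÷ 21.6 mM = 3.30 mL
potassium chloride: 0.992 g per 100 mL × 205 mL ÷ 100 = 2.03 g

carbenicillin 0.28 mL; L-glutamine 515.50 mg; ferric chloride 3.30 mL; potassium chloride 2.03 g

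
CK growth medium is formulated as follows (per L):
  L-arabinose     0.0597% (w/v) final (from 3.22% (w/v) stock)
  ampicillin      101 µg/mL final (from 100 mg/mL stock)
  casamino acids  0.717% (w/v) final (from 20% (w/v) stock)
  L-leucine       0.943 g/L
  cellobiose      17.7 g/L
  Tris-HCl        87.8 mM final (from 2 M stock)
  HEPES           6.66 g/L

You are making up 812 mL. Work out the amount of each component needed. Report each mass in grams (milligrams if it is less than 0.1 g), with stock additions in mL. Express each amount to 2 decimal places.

L-arabinose 15.05 mL; ampicillin 0.82 mL; casamino acids 29.11 mL; L-leucine 0.77 g; cellobiose 14.37 g; Tris-HCl 35.65 mL; HEPES 5.41 g

Target volume = 812 mL = 0.812 L.
L-arabinose: dilute stock: 0.0597% ÷ 3.22% × 812 mL = 15.05 mL
ampicillin: C1V1 = C2V2 → 101 µg/mL × 812 mL ÷ 100000 µg/mL = 0.82 mL
casamino acids: dilute stock: 0.717% ÷ 20% × 812 mL = 29.11 mL
L-leucine: 0.943 g/L × 0.812 L = 0.77 g
cellobiose: 17.7 g/L × 0.812 L = 14.37 g
Tris-HCl: dilute stock: 87.8 mM × 812 mL ÷ 2000 mM = 35.65 mL
HEPES: 6.66 g/L × 0.812 L = 5.41 g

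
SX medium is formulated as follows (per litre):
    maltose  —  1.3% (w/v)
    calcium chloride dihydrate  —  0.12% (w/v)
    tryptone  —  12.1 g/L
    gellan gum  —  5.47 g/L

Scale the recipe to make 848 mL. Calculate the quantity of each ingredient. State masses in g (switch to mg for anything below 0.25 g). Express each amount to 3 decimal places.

maltose 11.024 g; calcium chloride dihydrate 1.018 g; tryptone 10.261 g; gellan gum 4.639 g

Working volume: 848 mL = 0.848 L.
maltose: 1.3% w/v = 13 g/L → 13 × 0.848 L = 11.024 g
calcium chloride dihydrate: 0.12 g per 100 mL × 848 mL ÷ 100 = 1.018 g
tryptone: 12.1 g/L × 0.848 L = 10.261 g
gellan gum: 5.47 g/L × 0.848 L = 4.639 g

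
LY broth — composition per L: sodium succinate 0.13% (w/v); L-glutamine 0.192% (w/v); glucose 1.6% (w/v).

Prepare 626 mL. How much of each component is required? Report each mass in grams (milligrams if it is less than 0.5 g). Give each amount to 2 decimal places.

sodium succinate 0.81 g; L-glutamine 1.20 g; glucose 10.02 g

Scale factor relative to 1 L: 0.626.
sodium succinate: 0.13 g per 100 mL × 626 mL ÷ 100 = 0.81 g
L-glutamine: 0.192 g per 100 mL × 626 mL ÷ 100 = 1.20 g
glucose: 1.6 g per 100 mL × 626 mL ÷ 100 = 10.02 g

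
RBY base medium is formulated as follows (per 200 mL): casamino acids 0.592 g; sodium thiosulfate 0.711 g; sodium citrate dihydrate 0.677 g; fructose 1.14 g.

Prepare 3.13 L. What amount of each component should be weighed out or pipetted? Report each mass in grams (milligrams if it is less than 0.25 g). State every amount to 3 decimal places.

Ratio of target to recipe volume: 3130 / 200 = 15.65.
casamino acids: 0.592 g × (3130 mL / 200 mL) = 9.265 g
sodium thiosulfate: 0.711 g × (3130 mL / 200 mL) = 11.127 g
sodium citrate dihydrate: 0.677 g × (3130 mL / 200 mL) = 10.595 g
fructose: 1.14 g × (3130 mL / 200 mL) = 17.841 g

casamino acids 9.265 g; sodium thiosulfate 11.127 g; sodium citrate dihydrate 10.595 g; fructose 17.841 g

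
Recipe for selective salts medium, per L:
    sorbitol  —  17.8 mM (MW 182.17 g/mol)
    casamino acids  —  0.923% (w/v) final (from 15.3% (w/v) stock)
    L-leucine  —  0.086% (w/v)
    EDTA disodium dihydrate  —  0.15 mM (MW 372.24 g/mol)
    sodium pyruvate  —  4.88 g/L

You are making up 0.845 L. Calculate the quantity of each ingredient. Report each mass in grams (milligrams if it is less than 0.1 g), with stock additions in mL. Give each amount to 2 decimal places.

sorbitol 2.74 g; casamino acids 50.98 mL; L-leucine 0.73 g; EDTA disodium dihydrate 47.18 mg; sodium pyruvate 4.12 g

Working volume: 0.845 L.
sorbitol: 17.8 mmol/L × 182.17 g/mol × 0.845 L ÷ 1000 = 2.74 g
casamino acids: dilute stock: 0.923% ÷ 15.3% × 845 mL = 50.98 mL
L-leucine: 0.086% w/v = 0.86 g/L → 0.86 × 0.845 L = 0.73 g
EDTA disodium dihydrate: 0.15 mmol/L × 372.24 mg/mmol × 0.845 L = 47.18 mg
sodium pyruvate: 4.88 g/L × 0.845 L = 4.12 g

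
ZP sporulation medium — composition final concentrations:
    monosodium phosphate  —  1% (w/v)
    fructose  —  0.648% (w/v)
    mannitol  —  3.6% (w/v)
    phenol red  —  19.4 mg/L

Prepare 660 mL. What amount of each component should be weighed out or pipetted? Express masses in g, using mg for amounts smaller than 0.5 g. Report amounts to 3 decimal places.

Working volume: 660 mL = 0.66 L.
monosodium phosphate: 1 g per 100 mL × 660 mL ÷ 100 = 6.600 g
fructose: 0.648% w/v = 6.48 g/L → 6.48 × 0.66 L = 4.277 g
mannitol: 3.6 g per 100 mL × 660 mL ÷ 100 = 23.760 g
phenol red: 19.4 mg/L × 0.66 L = 12.804 mg

monosodium phosphate 6.600 g; fructose 4.277 g; mannitol 23.760 g; phenol red 12.804 mg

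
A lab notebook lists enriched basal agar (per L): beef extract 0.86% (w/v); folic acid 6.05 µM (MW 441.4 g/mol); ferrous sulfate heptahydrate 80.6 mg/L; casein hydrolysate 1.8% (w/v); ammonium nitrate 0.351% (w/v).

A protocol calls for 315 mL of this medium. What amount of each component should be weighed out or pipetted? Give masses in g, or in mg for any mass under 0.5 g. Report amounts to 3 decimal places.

Scale factor relative to 1 L: 0.315.
beef extract: 0.86% w/v = 8.6 g/L → 8.6 × 0.315 L = 2.709 g
folic acid: 6.05 µmol/L × 441.4 g/mol × 0.315 L ÷ 1000 = 0.841 mg
ferrous sulfate heptahydrate: 80.6 mg/L × 0.315 L = 25.389 mg
casein hydrolysate: 1.8% w/v = 18 g/L → 18 × 0.315 L = 5.670 g
ammonium nitrate: 0.351% w/v = 3.51 g/L → 3.51 × 0.315 L = 1.106 g

beef extract 2.709 g; folic acid 0.841 mg; ferrous sulfate heptahydrate 25.389 mg; casein hydrolysate 5.670 g; ammonium nitrate 1.106 g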